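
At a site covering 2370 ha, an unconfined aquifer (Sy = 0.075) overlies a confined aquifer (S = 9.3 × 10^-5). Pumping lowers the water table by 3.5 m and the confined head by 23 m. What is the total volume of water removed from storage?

A = 2370 ha = 2.37 × 10^7 m²
Unconfined: ΔV_u = Sy × A × Δh_u = 0.075 × 2.37 × 10^7 × 3.5 = 6.221 × 10^6 m³
Confined: ΔV_c = S × A × Δh_c = 9.3 × 10^-5 × 2.37 × 10^7 × 23 = 50690 m³
Total ΔV = 6.221 × 10^6 + 50690 = 6.272 × 10^6 m³

ΔV ≈ 6.27 × 10^6 m³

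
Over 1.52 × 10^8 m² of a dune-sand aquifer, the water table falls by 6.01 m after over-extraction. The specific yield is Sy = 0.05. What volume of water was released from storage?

ΔV ≈ 4.57 × 10^7 m³

ΔV = Sy × A × Δh = 0.05 × 1.52 × 10^8 m² × 6.01 m = 4.568 × 10^7 m³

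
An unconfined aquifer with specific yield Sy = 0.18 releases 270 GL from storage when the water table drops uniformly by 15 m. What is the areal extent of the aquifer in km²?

A ≈ 100 km²

ΔV = 270 GL = 2.7 × 10^8 m³
A = ΔV / (Sy × Δh) = 2.7 × 10^8 / (0.18 × 15) = 1 × 10^8 m²
A = 1 × 10^8 m² = 100 km²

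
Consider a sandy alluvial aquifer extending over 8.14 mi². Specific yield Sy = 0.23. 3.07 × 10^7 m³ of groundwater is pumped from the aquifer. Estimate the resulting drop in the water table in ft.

Δh ≈ 20.8 ft

A = 8.14 mi² = 2.108 × 10^7 m²
Δh = ΔV / (Sy × A) = 3.07 × 10^7 m³ / (0.23 × 2.108 × 10^7 m²) = 6.331 m
Δh = 6.331 m = 20.77 ft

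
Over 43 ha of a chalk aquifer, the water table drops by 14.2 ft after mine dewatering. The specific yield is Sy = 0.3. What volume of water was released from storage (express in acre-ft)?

A = 43 ha = 4.3 × 10^5 m²
Δh = 14.2 ft = 4.328 m
ΔV = Sy × A × Δh = 0.3 × 4.3 × 10^5 m² × 4.328 m = 5.583 × 10^5 m³
ΔV = 5.583 × 10^5 m³ = 452.6 acre-ft

ΔV ≈ 453 acre-ft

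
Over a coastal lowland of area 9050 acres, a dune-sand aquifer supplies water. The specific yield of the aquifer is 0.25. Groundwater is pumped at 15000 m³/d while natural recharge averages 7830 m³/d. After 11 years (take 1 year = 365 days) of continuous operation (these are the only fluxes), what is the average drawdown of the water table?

Δh ≈ 3.14 m

A = 9050 acres = 3.662 × 10^7 m²
Net abstraction = 15000 − 7830 = 7170 m³/d
t = 11 years = 4015 d
ΔV = Q × t = 7170 m³/d × 4015 d = 2.879 × 10^7 m³
Δh = ΔV / (Sy × A) = 2.879 × 10^7 / (0.25 × 3.662 × 10^7) = 3.144 m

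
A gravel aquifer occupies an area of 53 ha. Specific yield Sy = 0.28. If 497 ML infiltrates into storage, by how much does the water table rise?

A = 53 ha = 5.3 × 10^5 m²
ΔV = 497 ML = 4.97 × 10^5 m³
Δh = ΔV / (Sy × A) = 4.97 × 10^5 m³ / (0.28 × 5.3 × 10^5 m²) = 3.349 m

Δh ≈ 3.35 m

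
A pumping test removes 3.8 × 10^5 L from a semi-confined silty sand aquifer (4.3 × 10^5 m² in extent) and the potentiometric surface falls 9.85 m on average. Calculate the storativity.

ΔV = 3.8 × 10^5 L = 380 m³
S = ΔV / (A × Δh) = 380 m³ / (4.3 × 10^5 m² × 9.85 m) = 8.972 × 10^-5

S ≈ 9 × 10^-5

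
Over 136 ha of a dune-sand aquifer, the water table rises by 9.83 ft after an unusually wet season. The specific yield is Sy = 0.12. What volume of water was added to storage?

A = 136 ha = 1.36 × 10^6 m²
Δh = 9.83 ft = 2.996 m
ΔV = Sy × A × Δh = 0.12 × 1.36 × 10^6 m² × 2.996 m = 4.89 × 10^5 m³

ΔV ≈ 4.89 × 10^5 m³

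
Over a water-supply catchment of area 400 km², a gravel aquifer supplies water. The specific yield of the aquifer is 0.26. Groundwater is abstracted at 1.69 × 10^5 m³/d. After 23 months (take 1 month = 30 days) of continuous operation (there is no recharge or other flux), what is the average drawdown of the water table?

Δh ≈ 1.12 m

A = 400 km² = 4 × 10^8 m²
t = 23 months = 690 d
ΔV = Q × t = 1.69 × 10^5 m³/d × 690 d = 1.166 × 10^8 m³
Δh = ΔV / (Sy × A) = 1.166 × 10^8 / (0.26 × 4 × 10^8) = 1.121 m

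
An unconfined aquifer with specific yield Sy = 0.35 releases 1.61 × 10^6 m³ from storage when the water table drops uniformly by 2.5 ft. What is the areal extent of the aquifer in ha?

Δh = 2.5 ft = 0.762 m
A = ΔV / (Sy × Δh) = 1.61 × 10^6 / (0.35 × 0.762) = 6.037 × 10^6 m²
A = 6.037 × 10^6 m² = 603.7 ha

A ≈ 604 ha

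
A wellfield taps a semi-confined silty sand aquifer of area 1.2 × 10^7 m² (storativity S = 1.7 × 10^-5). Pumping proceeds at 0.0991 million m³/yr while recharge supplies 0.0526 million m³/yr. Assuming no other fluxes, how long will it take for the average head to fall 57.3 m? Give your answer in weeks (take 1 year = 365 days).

t ≈ 13.1 weeks

ΔV = S × A × Δh = 1.7 × 10^-5 × 1.2 × 10^7 × 57.3 = 11690 m³
Net withdrawal = 0.0991 − 0.0526 = 0.0465 million m³/yr = 127.4 m³/d
t = ΔV / Q = 11690 m³ / 127.4 m³/d = 91.75 d
t = 91.75 d ≈ 13.11 weeks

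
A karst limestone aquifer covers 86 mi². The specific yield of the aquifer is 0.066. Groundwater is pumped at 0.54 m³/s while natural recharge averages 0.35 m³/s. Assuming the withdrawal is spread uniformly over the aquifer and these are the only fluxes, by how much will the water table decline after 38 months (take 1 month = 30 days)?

A = 86 mi² = 2.227 × 10^8 m²
Net abstraction = 0.54 − 0.35 = 0.19 m³/s
Q_net = 0.19 m³/s = 16420 m³/d
t = 38 months = 1140 d
ΔV = Q × t = 16420 m³/d × 1140 d = 1.871 × 10^7 m³
Δh = ΔV / (Sy × A) = 1.871 × 10^7 / (0.066 × 2.227 × 10^8) = 1.273 m

Δh ≈ 1.27 m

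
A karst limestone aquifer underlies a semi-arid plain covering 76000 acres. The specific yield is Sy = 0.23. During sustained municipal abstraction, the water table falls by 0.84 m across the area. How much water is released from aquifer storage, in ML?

A = 76000 acres = 3.076 × 10^8 m²
ΔV = Sy × A × Δh = 0.23 × 3.076 × 10^8 m² × 0.84 m = 5.942 × 10^7 m³
ΔV = 5.942 × 10^7 m³ = 59420 ML

ΔV ≈ 59400 ML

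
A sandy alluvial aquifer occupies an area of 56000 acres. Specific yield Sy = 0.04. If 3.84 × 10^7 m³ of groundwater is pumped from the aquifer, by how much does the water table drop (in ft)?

A = 56000 acres = 2.266 × 10^8 m²
Δh = ΔV / (Sy × A) = 3.84 × 10^7 m³ / (0.04 × 2.266 × 10^8 m²) = 4.236 m
Δh = 4.236 m = 13.9 ft

Δh ≈ 13.9 ft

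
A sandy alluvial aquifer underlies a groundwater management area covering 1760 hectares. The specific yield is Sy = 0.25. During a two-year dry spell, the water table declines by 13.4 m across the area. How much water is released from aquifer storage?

ΔV ≈ 5.9 × 10^7 m³

A = 1760 hectares = 1.76 × 10^7 m²
ΔV = Sy × A × Δh = 0.25 × 1.76 × 10^7 m² × 13.4 m = 5.896 × 10^7 m³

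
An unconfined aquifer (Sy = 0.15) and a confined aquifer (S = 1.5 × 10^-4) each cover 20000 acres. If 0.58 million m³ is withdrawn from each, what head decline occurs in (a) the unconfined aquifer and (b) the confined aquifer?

A = 20000 acres = 8.094 × 10^7 m²
ΔV = 0.58 million m³ = 5.8 × 10^5 m³
Unconfined: Δh_u = ΔV/(Sy·A) = 5.8 × 10^5/(0.15 × 8.094 × 10^7) = 0.04777 m
Confined: Δh_c = ΔV/(S·A) = 5.8 × 10^5/(1.5 × 10^-4 × 8.094 × 10^7) = 47.77 m

Δh_u ≈ 0.0478 m; Δh_c ≈ 47.8 m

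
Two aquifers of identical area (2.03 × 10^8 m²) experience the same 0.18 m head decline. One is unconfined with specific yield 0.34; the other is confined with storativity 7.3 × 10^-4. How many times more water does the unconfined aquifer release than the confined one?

Unconfined: ΔV_u = Sy × A × Δh = 0.34 × 2.03 × 10^8 × 0.18 = 1.242 × 10^7 m³
Confined: ΔV_c = S × A × Δh = 7.3 × 10^-4 × 2.03 × 10^8 × 0.18 = 26670 m³
Ratio = ΔV_u / ΔV_c = Sy / S = 0.34 / 7.3 × 10^-4 = 465.8

ΔV_u / ΔV_c ≈ 466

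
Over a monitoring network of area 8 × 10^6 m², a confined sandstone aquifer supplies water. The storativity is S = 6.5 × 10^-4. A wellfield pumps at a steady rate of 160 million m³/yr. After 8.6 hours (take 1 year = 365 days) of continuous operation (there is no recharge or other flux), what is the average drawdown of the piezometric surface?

Q = 160 million m³/yr = 4.384 × 10^5 m³/d
t = 8.6 hours = 0.3583 d
ΔV = Q × t = 4.384 × 10^5 m³/d × 0.3583 d = 1.571 × 10^5 m³
Δh = ΔV / (S × A) = 1.571 × 10^5 / (6.5 × 10^-4 × 8 × 10^6) = 30.21 m

Δh ≈ 30.2 m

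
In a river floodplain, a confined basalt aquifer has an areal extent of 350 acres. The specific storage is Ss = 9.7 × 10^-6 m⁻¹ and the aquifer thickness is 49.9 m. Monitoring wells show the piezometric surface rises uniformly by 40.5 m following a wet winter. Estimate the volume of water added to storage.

S = Ss × b = 9.7 × 10^-6 m⁻¹ × 49.9 m = 4.84 × 10^-4
A = 350 acres = 1.416 × 10^6 m²
ΔV = S × A × Δh = 4.84 × 10^-4 × 1.416 × 10^6 m² × 40.5 m = 27770 m³

ΔV ≈ 27800 m³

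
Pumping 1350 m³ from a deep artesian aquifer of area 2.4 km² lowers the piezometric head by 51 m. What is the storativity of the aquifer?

A = 2.4 km² = 2.4 × 10^6 m²
S = ΔV / (A × Δh) = 1350 m³ / (2.4 × 10^6 m² × 51 m) = 1.103 × 10^-5

S ≈ 1.1 × 10^-5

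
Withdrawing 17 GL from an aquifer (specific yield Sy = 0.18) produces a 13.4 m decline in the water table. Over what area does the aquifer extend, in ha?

A ≈ 705 ha

ΔV = 17 GL = 1.7 × 10^7 m³
A = ΔV / (Sy × Δh) = 1.7 × 10^7 / (0.18 × 13.4) = 7.048 × 10^6 m²
A = 7.048 × 10^6 m² = 704.8 ha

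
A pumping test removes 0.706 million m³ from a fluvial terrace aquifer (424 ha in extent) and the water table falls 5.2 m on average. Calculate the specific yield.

A = 424 ha = 4.24 × 10^6 m²
ΔV = 0.706 million m³ = 7.06 × 10^5 m³
Sy = ΔV / (A × Δh) = 7.06 × 10^5 m³ / (4.24 × 10^6 m² × 5.2 m) = 0.03202

Sy ≈ 0.032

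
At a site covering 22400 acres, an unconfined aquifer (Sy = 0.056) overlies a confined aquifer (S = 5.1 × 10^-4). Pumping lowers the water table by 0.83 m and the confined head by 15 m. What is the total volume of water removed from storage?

ΔV ≈ 4.91 × 10^6 m³

A = 22400 acres = 9.065 × 10^7 m²
Unconfined: ΔV_u = Sy × A × Δh_u = 0.056 × 9.065 × 10^7 × 0.83 = 4.213 × 10^6 m³
Confined: ΔV_c = S × A × Δh_c = 5.1 × 10^-4 × 9.065 × 10^7 × 15 = 6.935 × 10^5 m³
Total ΔV = 4.213 × 10^6 + 6.935 × 10^5 = 4.907 × 10^6 m³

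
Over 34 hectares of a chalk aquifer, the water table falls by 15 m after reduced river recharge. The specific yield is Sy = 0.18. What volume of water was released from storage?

ΔV ≈ 9.18 × 10^5 m³

A = 34 hectares = 3.4 × 10^5 m²
ΔV = Sy × A × Δh = 0.18 × 3.4 × 10^5 m² × 15 m = 9.18 × 10^5 m³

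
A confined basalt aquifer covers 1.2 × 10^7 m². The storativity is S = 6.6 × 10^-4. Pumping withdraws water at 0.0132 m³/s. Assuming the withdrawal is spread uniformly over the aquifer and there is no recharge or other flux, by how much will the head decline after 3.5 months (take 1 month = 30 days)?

Q = 0.0132 m³/s = 1140 m³/d
t = 3.5 months = 105 d
ΔV = Q × t = 1140 m³/d × 105 d = 1.198 × 10^5 m³
Δh = ΔV / (S × A) = 1.198 × 10^5 / (6.6 × 10^-4 × 1.2 × 10^7) = 15.12 m

Δh ≈ 15.1 m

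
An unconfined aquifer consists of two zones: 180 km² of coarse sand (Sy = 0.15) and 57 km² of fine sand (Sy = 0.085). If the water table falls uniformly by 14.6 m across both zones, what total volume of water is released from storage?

ΔV ≈ 4.65 × 10^8 m³

A₁ = 180 km² = 1.8 × 10^8 m²; A₂ = 57 km² = 5.7 × 10^7 m²
ΔV₁ = 0.15 × 1.8 × 10^8 × 14.6 = 3.942 × 10^8 m³
ΔV₂ = 0.085 × 5.7 × 10^7 × 14.6 = 7.074 × 10^7 m³
ΔV = ΔV₁ + ΔV₂ = 4.649 × 10^8 m³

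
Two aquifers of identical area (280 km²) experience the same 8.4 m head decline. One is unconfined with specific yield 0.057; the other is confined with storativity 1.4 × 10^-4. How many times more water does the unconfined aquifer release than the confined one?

ΔV_u / ΔV_c ≈ 407

A = 280 km² = 2.8 × 10^8 m²
Unconfined: ΔV_u = Sy × A × Δh = 0.057 × 2.8 × 10^8 × 8.4 = 1.341 × 10^8 m³
Confined: ΔV_c = S × A × Δh = 1.4 × 10^-4 × 2.8 × 10^8 × 8.4 = 3.293 × 10^5 m³
Ratio = ΔV_u / ΔV_c = Sy / S = 0.057 / 1.4 × 10^-4 = 407.1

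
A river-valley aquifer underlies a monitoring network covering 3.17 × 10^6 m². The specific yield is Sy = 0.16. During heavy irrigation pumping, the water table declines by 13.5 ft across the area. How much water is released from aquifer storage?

ΔV ≈ 2.09 × 10^6 m³

Δh = 13.5 ft = 4.115 m
ΔV = Sy × A × Δh = 0.16 × 3.17 × 10^6 m² × 4.115 m = 2.087 × 10^6 m³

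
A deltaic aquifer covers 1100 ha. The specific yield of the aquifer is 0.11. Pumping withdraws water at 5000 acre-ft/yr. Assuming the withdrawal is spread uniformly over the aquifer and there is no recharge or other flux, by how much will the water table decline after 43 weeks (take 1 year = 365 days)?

A = 1100 ha = 1.1 × 10^7 m²
Q = 5000 acre-ft/yr = 16900 m³/d
t = 43 weeks = 301 d
ΔV = Q × t = 16900 m³/d × 301 d = 5.086 × 10^6 m³
Δh = ΔV / (Sy × A) = 5.086 × 10^6 / (0.11 × 1.1 × 10^7) = 4.203 m

Δh ≈ 4.2 m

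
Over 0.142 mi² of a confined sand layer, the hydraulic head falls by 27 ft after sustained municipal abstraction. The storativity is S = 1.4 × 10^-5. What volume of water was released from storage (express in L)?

ΔV ≈ 42400 L

A = 0.142 mi² = 3.678 × 10^5 m²
Δh = 27 ft = 8.23 m
ΔV = S × A × Δh = 1.4 × 10^-5 × 3.678 × 10^5 m² × 8.23 m = 42.37 m³
ΔV = 42.37 m³ = 42370 L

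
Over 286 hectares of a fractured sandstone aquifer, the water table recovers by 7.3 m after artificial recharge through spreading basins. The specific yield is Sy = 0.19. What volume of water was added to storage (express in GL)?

ΔV ≈ 3.97 GL

A = 286 hectares = 2.86 × 10^6 m²
ΔV = Sy × A × Δh = 0.19 × 2.86 × 10^6 m² × 7.3 m = 3.967 × 10^6 m³
ΔV = 3.967 × 10^6 m³ = 3.967 GL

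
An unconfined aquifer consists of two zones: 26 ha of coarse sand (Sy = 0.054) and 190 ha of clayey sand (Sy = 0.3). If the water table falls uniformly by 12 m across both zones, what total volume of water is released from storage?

ΔV ≈ 7.01 × 10^6 m³

A₁ = 26 ha = 2.6 × 10^5 m²; A₂ = 190 ha = 1.9 × 10^6 m²
ΔV₁ = 0.054 × 2.6 × 10^5 × 12 = 1.685 × 10^5 m³
ΔV₂ = 0.3 × 1.9 × 10^6 × 12 = 6.84 × 10^6 m³
ΔV = ΔV₁ + ΔV₂ = 7.008 × 10^6 m³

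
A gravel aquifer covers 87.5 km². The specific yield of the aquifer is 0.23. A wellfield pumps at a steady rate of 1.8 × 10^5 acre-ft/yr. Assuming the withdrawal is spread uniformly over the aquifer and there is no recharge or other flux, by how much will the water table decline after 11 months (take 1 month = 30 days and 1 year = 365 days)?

Δh ≈ 9.97 m

A = 87.5 km² = 8.75 × 10^7 m²
Q = 1.8 × 10^5 acre-ft/yr = 6.083 × 10^5 m³/d
t = 11 months = 330 d
ΔV = Q × t = 6.083 × 10^5 m³/d × 330 d = 2.007 × 10^8 m³
Δh = ΔV / (Sy × A) = 2.007 × 10^8 / (0.23 × 8.75 × 10^7) = 9.974 m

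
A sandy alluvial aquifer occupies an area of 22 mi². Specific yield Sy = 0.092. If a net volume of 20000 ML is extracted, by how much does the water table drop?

A = 22 mi² = 5.698 × 10^7 m²
ΔV = 20000 ML = 2 × 10^7 m³
Δh = ΔV / (Sy × A) = 2 × 10^7 m³ / (0.092 × 5.698 × 10^7 m²) = 3.815 m

Δh ≈ 3.82 m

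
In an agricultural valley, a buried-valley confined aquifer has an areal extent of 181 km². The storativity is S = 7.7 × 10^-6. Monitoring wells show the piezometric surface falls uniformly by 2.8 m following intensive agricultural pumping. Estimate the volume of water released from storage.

A = 181 km² = 1.81 × 10^8 m²
ΔV = S × A × Δh = 7.7 × 10^-6 × 1.81 × 10^8 m² × 2.8 m = 3902 m³

ΔV ≈ 3900 m³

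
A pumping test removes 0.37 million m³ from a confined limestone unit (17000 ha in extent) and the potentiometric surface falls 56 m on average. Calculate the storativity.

S ≈ 3.9 × 10^-5

A = 17000 ha = 1.7 × 10^8 m²
ΔV = 0.37 million m³ = 3.7 × 10^5 m³
S = ΔV / (A × Δh) = 3.7 × 10^5 m³ / (1.7 × 10^8 m² × 56 m) = 3.887 × 10^-5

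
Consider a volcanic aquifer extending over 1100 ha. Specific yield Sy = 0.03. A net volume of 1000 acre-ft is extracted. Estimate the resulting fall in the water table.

Δh ≈ 3.74 m

A = 1100 ha = 1.1 × 10^7 m²
ΔV = 1000 acre-ft = 1.233 × 10^6 m³
Δh = ΔV / (Sy × A) = 1.233 × 10^6 m³ / (0.03 × 1.1 × 10^7 m²) = 3.738 m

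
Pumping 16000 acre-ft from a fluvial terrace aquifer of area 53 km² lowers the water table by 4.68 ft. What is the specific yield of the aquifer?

Sy ≈ 0.26

A = 53 km² = 5.3 × 10^7 m²
Δh = 4.68 ft = 1.426 m
ΔV = 16000 acre-ft = 1.974 × 10^7 m³
Sy = ΔV / (A × Δh) = 1.974 × 10^7 m³ / (5.3 × 10^7 m² × 1.426 m) = 0.261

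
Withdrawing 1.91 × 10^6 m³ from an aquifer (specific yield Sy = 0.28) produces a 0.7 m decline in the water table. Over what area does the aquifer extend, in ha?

A ≈ 974 ha

A = ΔV / (Sy × Δh) = 1.91 × 10^6 / (0.28 × 0.7) = 9.745 × 10^6 m²
A = 9.745 × 10^6 m² = 974.5 ha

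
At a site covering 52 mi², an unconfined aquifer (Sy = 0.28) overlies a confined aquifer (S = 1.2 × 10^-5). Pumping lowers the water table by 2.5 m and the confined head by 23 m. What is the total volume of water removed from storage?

A = 52 mi² = 1.347 × 10^8 m²
Unconfined: ΔV_u = Sy × A × Δh_u = 0.28 × 1.347 × 10^8 × 2.5 = 9.428 × 10^7 m³
Confined: ΔV_c = S × A × Δh_c = 1.2 × 10^-5 × 1.347 × 10^8 × 23 = 37170 m³
Total ΔV = 9.428 × 10^7 + 37170 = 9.431 × 10^7 m³

ΔV ≈ 9.43 × 10^7 m³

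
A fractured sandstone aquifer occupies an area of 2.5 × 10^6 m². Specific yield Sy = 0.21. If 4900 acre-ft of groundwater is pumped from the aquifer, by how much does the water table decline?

Δh ≈ 11.5 m

ΔV = 4900 acre-ft = 6.044 × 10^6 m³
Δh = ΔV / (Sy × A) = 6.044 × 10^6 m³ / (0.21 × 2.5 × 10^6 m²) = 11.51 m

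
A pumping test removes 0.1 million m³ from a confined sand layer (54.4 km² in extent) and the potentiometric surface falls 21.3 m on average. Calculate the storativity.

A = 54.4 km² = 5.44 × 10^7 m²
ΔV = 0.1 million m³ = 1 × 10^5 m³
S = ΔV / (A × Δh) = 1 × 10^5 m³ / (5.44 × 10^7 m² × 21.3 m) = 8.63 × 10^-5

S ≈ 8.6 × 10^-5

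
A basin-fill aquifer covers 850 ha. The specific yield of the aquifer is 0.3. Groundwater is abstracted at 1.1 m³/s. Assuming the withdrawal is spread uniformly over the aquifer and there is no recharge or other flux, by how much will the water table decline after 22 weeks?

Δh ≈ 5.74 m

A = 850 ha = 8.5 × 10^6 m²
Q = 1.1 m³/s = 95040 m³/d
t = 22 weeks = 154 d
ΔV = Q × t = 95040 m³/d × 154 d = 1.464 × 10^7 m³
Δh = ΔV / (Sy × A) = 1.464 × 10^7 / (0.3 × 8.5 × 10^6) = 5.74 m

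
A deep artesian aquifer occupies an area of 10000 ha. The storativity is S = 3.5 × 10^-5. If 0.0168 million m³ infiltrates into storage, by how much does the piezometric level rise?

A = 10000 ha = 1 × 10^8 m²
ΔV = 0.0168 million m³ = 16800 m³
Δh = ΔV / (S × A) = 16800 m³ / (3.5 × 10^-5 × 1 × 10^8 m²) = 4.8 m

Δh ≈ 4.8 m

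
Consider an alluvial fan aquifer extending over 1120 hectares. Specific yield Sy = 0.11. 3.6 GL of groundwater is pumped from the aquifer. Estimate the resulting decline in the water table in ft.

A = 1120 hectares = 1.12 × 10^7 m²
ΔV = 3.6 GL = 3.6 × 10^6 m³
Δh = ΔV / (Sy × A) = 3.6 × 10^6 m³ / (0.11 × 1.12 × 10^7 m²) = 2.922 m
Δh = 2.922 m = 9.587 ft

Δh ≈ 9.59 ft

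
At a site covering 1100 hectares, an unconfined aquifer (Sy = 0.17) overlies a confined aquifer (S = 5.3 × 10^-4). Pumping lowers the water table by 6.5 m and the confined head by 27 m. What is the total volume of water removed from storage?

ΔV ≈ 1.23 × 10^7 m³

A = 1100 hectares = 1.1 × 10^7 m²
Unconfined: ΔV_u = Sy × A × Δh_u = 0.17 × 1.1 × 10^7 × 6.5 = 1.216 × 10^7 m³
Confined: ΔV_c = S × A × Δh_c = 5.3 × 10^-4 × 1.1 × 10^7 × 27 = 1.574 × 10^5 m³
Total ΔV = 1.216 × 10^7 + 1.574 × 10^5 = 1.231 × 10^7 m³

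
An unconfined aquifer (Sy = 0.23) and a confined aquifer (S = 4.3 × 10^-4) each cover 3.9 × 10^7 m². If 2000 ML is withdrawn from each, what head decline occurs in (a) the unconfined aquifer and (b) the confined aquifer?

Δh_u ≈ 0.223 m; Δh_c ≈ 119 m

ΔV = 2000 ML = 2 × 10^6 m³
Unconfined: Δh_u = ΔV/(Sy·A) = 2 × 10^6/(0.23 × 3.9 × 10^7) = 0.223 m
Confined: Δh_c = ΔV/(S·A) = 2 × 10^6/(4.3 × 10^-4 × 3.9 × 10^7) = 119.3 m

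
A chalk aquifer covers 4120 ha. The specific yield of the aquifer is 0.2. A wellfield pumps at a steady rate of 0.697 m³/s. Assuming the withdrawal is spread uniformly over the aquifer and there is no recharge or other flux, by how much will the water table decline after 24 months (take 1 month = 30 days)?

Δh ≈ 5.26 m

A = 4120 ha = 4.12 × 10^7 m²
Q = 0.697 m³/s = 60220 m³/d
t = 24 months = 720 d
ΔV = Q × t = 60220 m³/d × 720 d = 4.336 × 10^7 m³
Δh = ΔV / (Sy × A) = 4.336 × 10^7 / (0.2 × 4.12 × 10^7) = 5.262 m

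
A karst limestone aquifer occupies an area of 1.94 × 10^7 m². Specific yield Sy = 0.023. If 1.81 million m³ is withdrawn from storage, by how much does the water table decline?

Δh ≈ 4.06 m

ΔV = 1.81 million m³ = 1.81 × 10^6 m³
Δh = ΔV / (Sy × A) = 1.81 × 10^6 m³ / (0.023 × 1.94 × 10^7 m²) = 4.056 m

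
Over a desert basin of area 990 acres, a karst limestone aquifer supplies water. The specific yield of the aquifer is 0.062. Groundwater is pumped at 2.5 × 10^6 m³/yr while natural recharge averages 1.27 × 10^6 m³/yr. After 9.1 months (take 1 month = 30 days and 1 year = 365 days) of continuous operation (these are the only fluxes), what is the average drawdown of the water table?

A = 990 acres = 4.006 × 10^6 m²
Net abstraction = 2.5 × 10^6 − 1.27 × 10^6 = 1.23 × 10^6 m³/yr
Q_net = 1.23 × 10^6 m³/yr = 3370 m³/d
t = 9.1 months = 273 d
ΔV = Q × t = 3370 m³/d × 273 d = 9.2 × 10^5 m³
Δh = ΔV / (Sy × A) = 9.2 × 10^5 / (0.062 × 4.006 × 10^6) = 3.704 m

Δh ≈ 3.7 m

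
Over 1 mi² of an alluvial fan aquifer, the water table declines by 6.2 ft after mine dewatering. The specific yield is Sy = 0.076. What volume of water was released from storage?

A = 1 mi² = 2.59 × 10^6 m²
Δh = 6.2 ft = 1.89 m
ΔV = Sy × A × Δh = 0.076 × 2.59 × 10^6 m² × 1.89 m = 3.72 × 10^5 m³

ΔV ≈ 3.72 × 10^5 m³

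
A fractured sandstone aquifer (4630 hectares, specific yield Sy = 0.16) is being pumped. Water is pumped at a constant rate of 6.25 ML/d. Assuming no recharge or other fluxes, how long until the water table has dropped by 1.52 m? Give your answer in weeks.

A = 4630 hectares = 4.63 × 10^7 m²
ΔV = Sy × A × Δh = 0.16 × 4.63 × 10^7 × 1.52 = 1.126 × 10^7 m³
Q = 6.25 ML/d = 6250 m³/d
t = ΔV / Q = 1.126 × 10^7 m³ / 6250 m³/d = 1802 d
t = 1802 d ≈ 257.4 weeks

t ≈ 257 weeks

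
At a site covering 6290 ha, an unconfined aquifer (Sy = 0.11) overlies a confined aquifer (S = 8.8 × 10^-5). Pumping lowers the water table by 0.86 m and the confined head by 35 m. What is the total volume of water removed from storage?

ΔV ≈ 6.14 × 10^6 m³

A = 6290 ha = 6.29 × 10^7 m²
Unconfined: ΔV_u = Sy × A × Δh_u = 0.11 × 6.29 × 10^7 × 0.86 = 5.95 × 10^6 m³
Confined: ΔV_c = S × A × Δh_c = 8.8 × 10^-5 × 6.29 × 10^7 × 35 = 1.937 × 10^5 m³
Total ΔV = 5.95 × 10^6 + 1.937 × 10^5 = 6.144 × 10^6 m³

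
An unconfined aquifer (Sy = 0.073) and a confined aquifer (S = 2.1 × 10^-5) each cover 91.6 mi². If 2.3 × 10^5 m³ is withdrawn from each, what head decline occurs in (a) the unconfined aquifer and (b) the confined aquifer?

Δh_u ≈ 0.0133 m; Δh_c ≈ 46.2 m

A = 91.6 mi² = 2.372 × 10^8 m²
Unconfined: Δh_u = ΔV/(Sy·A) = 2.3 × 10^5/(0.073 × 2.372 × 10^8) = 0.01328 m
Confined: Δh_c = ΔV/(S·A) = 2.3 × 10^5/(2.1 × 10^-5 × 2.372 × 10^8) = 46.17 m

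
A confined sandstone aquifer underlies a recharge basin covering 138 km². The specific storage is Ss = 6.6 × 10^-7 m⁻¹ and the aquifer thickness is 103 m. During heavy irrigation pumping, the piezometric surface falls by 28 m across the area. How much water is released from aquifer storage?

ΔV ≈ 2.63 × 10^5 m³

S = Ss × b = 6.6 × 10^-7 m⁻¹ × 103 m = 6.798 × 10^-5
A = 138 km² = 1.38 × 10^8 m²
ΔV = S × A × Δh = 6.798 × 10^-5 × 1.38 × 10^8 m² × 28 m = 2.627 × 10^5 m³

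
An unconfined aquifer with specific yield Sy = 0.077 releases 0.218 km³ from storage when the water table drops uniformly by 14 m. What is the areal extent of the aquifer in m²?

A ≈ 2.02 × 10^8 m²

ΔV = 0.218 km³ = 2.18 × 10^8 m³
A = ΔV / (Sy × Δh) = 2.18 × 10^8 / (0.077 × 14) = 2.022 × 10^8 m²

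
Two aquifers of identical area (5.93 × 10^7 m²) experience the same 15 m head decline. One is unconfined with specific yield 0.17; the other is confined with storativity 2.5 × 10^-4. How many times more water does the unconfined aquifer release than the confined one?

ΔV_u / ΔV_c ≈ 680

Unconfined: ΔV_u = Sy × A × Δh = 0.17 × 5.93 × 10^7 × 15 = 1.512 × 10^8 m³
Confined: ΔV_c = S × A × Δh = 2.5 × 10^-4 × 5.93 × 10^7 × 15 = 2.224 × 10^5 m³
Ratio = ΔV_u / ΔV_c = Sy / S = 0.17 / 2.5 × 10^-4 = 680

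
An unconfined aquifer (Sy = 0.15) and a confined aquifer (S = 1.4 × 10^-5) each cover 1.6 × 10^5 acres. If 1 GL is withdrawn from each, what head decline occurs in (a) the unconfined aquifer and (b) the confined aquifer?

Δh_u ≈ 0.0103 m; Δh_c ≈ 110 m

A = 1.6 × 10^5 acres = 6.475 × 10^8 m²
ΔV = 1 GL = 1 × 10^6 m³
Unconfined: Δh_u = ΔV/(Sy·A) = 1 × 10^6/(0.15 × 6.475 × 10^8) = 0.0103 m
Confined: Δh_c = ΔV/(S·A) = 1 × 10^6/(1.4 × 10^-5 × 6.475 × 10^8) = 110.3 m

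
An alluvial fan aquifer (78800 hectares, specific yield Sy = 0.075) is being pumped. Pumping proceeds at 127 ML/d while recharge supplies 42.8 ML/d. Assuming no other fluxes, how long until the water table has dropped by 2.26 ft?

t ≈ 484 days

A = 78800 hectares = 7.88 × 10^8 m²
Δh = 2.26 ft = 0.6888 m
ΔV = Sy × A × Δh = 0.075 × 7.88 × 10^8 × 0.6888 = 4.071 × 10^7 m³
Net withdrawal = 127 − 42.8 = 84.2 ML/d = 84200 m³/d
t = ΔV / Q = 4.071 × 10^7 m³ / 84200 m³/d = 483.5 d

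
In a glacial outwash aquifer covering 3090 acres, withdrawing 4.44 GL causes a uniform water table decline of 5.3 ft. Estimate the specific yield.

A = 3090 acres = 1.25 × 10^7 m²
Δh = 5.3 ft = 1.615 m
ΔV = 4.44 GL = 4.44 × 10^6 m³
Sy = ΔV / (A × Δh) = 4.44 × 10^6 m³ / (1.25 × 10^7 m² × 1.615 m) = 0.2198

Sy ≈ 0.22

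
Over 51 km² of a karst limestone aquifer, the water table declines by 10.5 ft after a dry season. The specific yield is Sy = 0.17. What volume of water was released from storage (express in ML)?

A = 51 km² = 5.1 × 10^7 m²
Δh = 10.5 ft = 3.2 m
ΔV = Sy × A × Δh = 0.17 × 5.1 × 10^7 m² × 3.2 m = 2.775 × 10^7 m³
ΔV = 2.775 × 10^7 m³ = 27750 ML

ΔV ≈ 27700 ML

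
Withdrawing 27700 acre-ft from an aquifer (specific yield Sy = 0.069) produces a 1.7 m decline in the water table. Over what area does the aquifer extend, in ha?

ΔV = 27700 acre-ft = 3.417 × 10^7 m³
A = ΔV / (Sy × Δh) = 3.417 × 10^7 / (0.069 × 1.7) = 2.913 × 10^8 m²
A = 2.913 × 10^8 m² = 29130 ha

A ≈ 29100 ha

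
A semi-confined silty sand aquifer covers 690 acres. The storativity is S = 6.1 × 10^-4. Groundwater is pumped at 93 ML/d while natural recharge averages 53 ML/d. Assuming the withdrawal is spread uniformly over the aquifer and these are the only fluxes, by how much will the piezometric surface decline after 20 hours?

A = 690 acres = 2.792 × 10^6 m²
Net abstraction = 93 − 53 = 40 ML/d
Q_net = 40 ML/d = 40000 m³/d
t = 20 hours = 0.8333 d
ΔV = Q × t = 40000 m³/d × 0.8333 d = 33330 m³
Δh = ΔV / (S × A) = 33330 / (6.1 × 10^-4 × 2.792 × 10^6) = 19.57 m

Δh ≈ 19.6 m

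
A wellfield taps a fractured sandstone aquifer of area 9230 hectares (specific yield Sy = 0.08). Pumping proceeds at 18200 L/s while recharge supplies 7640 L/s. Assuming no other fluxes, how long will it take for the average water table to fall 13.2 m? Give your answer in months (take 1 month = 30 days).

A = 9230 hectares = 9.23 × 10^7 m²
ΔV = Sy × A × Δh = 0.08 × 9.23 × 10^7 × 13.2 = 9.747 × 10^7 m³
Net withdrawal = 18200 − 7640 = 10560 L/s = 9.124 × 10^5 m³/d
t = ΔV / Q = 9.747 × 10^7 m³ / 9.124 × 10^5 m³/d = 106.8 d
t = 106.8 d ≈ 3.561 months

t ≈ 3.56 months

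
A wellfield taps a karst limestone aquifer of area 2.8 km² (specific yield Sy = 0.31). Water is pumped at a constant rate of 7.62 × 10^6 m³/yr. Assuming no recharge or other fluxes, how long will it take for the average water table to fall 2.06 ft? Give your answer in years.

A = 2.8 km² = 2.8 × 10^6 m²
Δh = 2.06 ft = 0.6279 m
ΔV = Sy × A × Δh = 0.31 × 2.8 × 10^6 × 0.6279 = 5.45 × 10^5 m³
Q = 7.62 × 10^6 m³/yr = 20880 m³/d
t = ΔV / Q = 5.45 × 10^5 m³ / 20880 m³/d = 26.11 d
t = 26.11 d ≈ 0.07152 years

t ≈ 0.0715 years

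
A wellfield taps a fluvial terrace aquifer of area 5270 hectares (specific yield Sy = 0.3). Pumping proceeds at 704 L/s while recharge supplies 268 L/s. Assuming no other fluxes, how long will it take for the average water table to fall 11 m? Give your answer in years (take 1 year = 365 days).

A = 5270 hectares = 5.27 × 10^7 m²
ΔV = Sy × A × Δh = 0.3 × 5.27 × 10^7 × 11 = 1.739 × 10^8 m³
Net withdrawal = 704 − 268 = 436 L/s = 37670 m³/d
t = ΔV / Q = 1.739 × 10^8 m³ / 37670 m³/d = 4617 d
t = 4617 d ≈ 12.65 years

t ≈ 12.6 years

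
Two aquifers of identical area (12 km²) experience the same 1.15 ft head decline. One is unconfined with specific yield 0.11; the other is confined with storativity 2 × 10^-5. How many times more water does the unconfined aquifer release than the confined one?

A = 12 km² = 1.2 × 10^7 m²
Δh = 1.15 ft = 0.3505 m
Unconfined: ΔV_u = Sy × A × Δh = 0.11 × 1.2 × 10^7 × 0.3505 = 4.627 × 10^5 m³
Confined: ΔV_c = S × A × Δh = 2 × 10^-5 × 1.2 × 10^7 × 0.3505 = 84.12 m³
Ratio = ΔV_u / ΔV_c = Sy / S = 0.11 / 2 × 10^-5 = 5500

ΔV_u / ΔV_c ≈ 5500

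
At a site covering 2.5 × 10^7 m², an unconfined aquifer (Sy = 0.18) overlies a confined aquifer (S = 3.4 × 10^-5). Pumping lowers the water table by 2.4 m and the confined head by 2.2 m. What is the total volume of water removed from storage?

Unconfined: ΔV_u = Sy × A × Δh_u = 0.18 × 2.5 × 10^7 × 2.4 = 1.08 × 10^7 m³
Confined: ΔV_c = S × A × Δh_c = 3.4 × 10^-5 × 2.5 × 10^7 × 2.2 = 1870 m³
Total ΔV = 1.08 × 10^7 + 1870 = 1.08 × 10^7 m³

ΔV ≈ 1.08 × 10^7 m³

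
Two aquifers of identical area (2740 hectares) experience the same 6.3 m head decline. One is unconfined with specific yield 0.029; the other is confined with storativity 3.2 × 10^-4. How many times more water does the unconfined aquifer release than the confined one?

ΔV_u / ΔV_c ≈ 90.6

A = 2740 hectares = 2.74 × 10^7 m²
Unconfined: ΔV_u = Sy × A × Δh = 0.029 × 2.74 × 10^7 × 6.3 = 5.006 × 10^6 m³
Confined: ΔV_c = S × A × Δh = 3.2 × 10^-4 × 2.74 × 10^7 × 6.3 = 55240 m³
Ratio = ΔV_u / ΔV_c = Sy / S = 0.029 / 3.2 × 10^-4 = 90.62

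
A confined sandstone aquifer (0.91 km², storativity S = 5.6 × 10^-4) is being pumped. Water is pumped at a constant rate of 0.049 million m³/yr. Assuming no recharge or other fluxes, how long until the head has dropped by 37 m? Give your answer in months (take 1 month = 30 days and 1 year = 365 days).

A = 0.91 km² = 9.1 × 10^5 m²
ΔV = S × A × Δh = 5.6 × 10^-4 × 9.1 × 10^5 × 37 = 18860 m³
Q = 0.049 million m³/yr = 134.2 m³/d
t = ΔV / Q = 18860 m³ / 134.2 m³/d = 140.5 d
t = 140.5 d ≈ 4.682 months

t ≈ 4.68 months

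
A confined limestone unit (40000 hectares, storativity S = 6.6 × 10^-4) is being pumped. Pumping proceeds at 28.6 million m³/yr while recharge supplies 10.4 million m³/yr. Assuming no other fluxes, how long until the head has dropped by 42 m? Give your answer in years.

A = 40000 hectares = 4 × 10^8 m²
ΔV = S × A × Δh = 6.6 × 10^-4 × 4 × 10^8 × 42 = 1.109 × 10^7 m³
Net withdrawal = 28.6 − 10.4 = 18.2 million m³/yr = 49860 m³/d
t = ΔV / Q = 1.109 × 10^7 m³ / 49860 m³/d = 222.4 d
t = 222.4 d ≈ 0.6092 years

t ≈ 0.609 years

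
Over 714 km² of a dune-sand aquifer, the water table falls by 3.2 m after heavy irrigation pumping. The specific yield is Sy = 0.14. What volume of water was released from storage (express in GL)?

ΔV ≈ 320 GL

A = 714 km² = 7.14 × 10^8 m²
ΔV = Sy × A × Δh = 0.14 × 7.14 × 10^8 m² × 3.2 m = 3.199 × 10^8 m³
ΔV = 3.199 × 10^8 m³ = 319.9 GL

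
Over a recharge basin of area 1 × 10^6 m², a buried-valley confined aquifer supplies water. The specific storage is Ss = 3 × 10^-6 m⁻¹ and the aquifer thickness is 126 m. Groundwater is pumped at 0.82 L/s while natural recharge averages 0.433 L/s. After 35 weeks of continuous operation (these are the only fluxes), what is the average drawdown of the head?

S = Ss × b = 3 × 10^-6 m⁻¹ × 126 m = 3.78 × 10^-4
Net abstraction = 0.82 − 0.433 = 0.387 L/s
Q_net = 0.387 L/s = 33.44 m³/d
t = 35 weeks = 245 d
ΔV = Q × t = 33.44 m³/d × 245 d = 8192 m³
Δh = ΔV / (S × A) = 8192 / (3.78 × 10^-4 × 1 × 10^6) = 21.67 m

Δh ≈ 21.7 m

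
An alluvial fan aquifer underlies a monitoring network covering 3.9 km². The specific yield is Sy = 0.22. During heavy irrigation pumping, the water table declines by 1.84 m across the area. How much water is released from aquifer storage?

ΔV ≈ 1.58 × 10^6 m³

A = 3.9 km² = 3.9 × 10^6 m²
ΔV = Sy × A × Δh = 0.22 × 3.9 × 10^6 m² × 1.84 m = 1.579 × 10^6 m³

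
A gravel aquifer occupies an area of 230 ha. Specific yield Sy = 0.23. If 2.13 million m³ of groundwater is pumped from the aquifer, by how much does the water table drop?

Δh ≈ 4.03 m

A = 230 ha = 2.3 × 10^6 m²
ΔV = 2.13 million m³ = 2.13 × 10^6 m³
Δh = ΔV / (Sy × A) = 2.13 × 10^6 m³ / (0.23 × 2.3 × 10^6 m²) = 4.026 m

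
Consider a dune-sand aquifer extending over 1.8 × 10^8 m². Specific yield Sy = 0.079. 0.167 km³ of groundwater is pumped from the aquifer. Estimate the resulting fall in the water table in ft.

ΔV = 0.167 km³ = 1.67 × 10^8 m³
Δh = ΔV / (Sy × A) = 1.67 × 10^8 m³ / (0.079 × 1.8 × 10^8 m²) = 11.74 m
Δh = 11.74 m = 38.53 ft

Δh ≈ 38.5 ft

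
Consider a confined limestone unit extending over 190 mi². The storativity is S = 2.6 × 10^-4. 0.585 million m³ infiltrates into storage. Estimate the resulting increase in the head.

A = 190 mi² = 4.921 × 10^8 m²
ΔV = 0.585 million m³ = 5.85 × 10^5 m³
Δh = ΔV / (S × A) = 5.85 × 10^5 m³ / (2.6 × 10^-4 × 4.921 × 10^8 m²) = 4.572 m

Δh ≈ 4.57 m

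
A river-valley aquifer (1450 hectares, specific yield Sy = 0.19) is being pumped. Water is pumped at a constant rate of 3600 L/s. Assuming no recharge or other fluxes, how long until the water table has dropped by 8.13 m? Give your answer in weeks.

A = 1450 hectares = 1.45 × 10^7 m²
ΔV = Sy × A × Δh = 0.19 × 1.45 × 10^7 × 8.13 = 2.24 × 10^7 m³
Q = 3600 L/s = 3.11 × 10^5 m³/d
t = ΔV / Q = 2.24 × 10^7 m³ / 3.11 × 10^5 m³/d = 72.01 d
t = 72.01 d ≈ 10.29 weeks

t ≈ 10.3 weeks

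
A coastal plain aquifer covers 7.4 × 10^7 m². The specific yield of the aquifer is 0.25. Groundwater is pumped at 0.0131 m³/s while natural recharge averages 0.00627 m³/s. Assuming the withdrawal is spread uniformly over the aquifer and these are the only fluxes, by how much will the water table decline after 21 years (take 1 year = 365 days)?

Net abstraction = 0.0131 − 0.00627 = 0.00683 m³/s
Q_net = 0.00683 m³/s = 590.1 m³/d
t = 21 years = 7665 d
ΔV = Q × t = 590.1 m³/d × 7665 d = 4.523 × 10^6 m³
Δh = ΔV / (Sy × A) = 4.523 × 10^6 / (0.25 × 7.4 × 10^7) = 0.2445 m

Δh ≈ 0.244 m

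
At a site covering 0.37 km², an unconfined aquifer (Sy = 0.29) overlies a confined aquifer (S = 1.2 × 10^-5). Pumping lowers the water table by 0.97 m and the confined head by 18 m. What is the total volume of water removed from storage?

A = 0.37 km² = 3.7 × 10^5 m²
Unconfined: ΔV_u = Sy × A × Δh_u = 0.29 × 3.7 × 10^5 × 0.97 = 1.041 × 10^5 m³
Confined: ΔV_c = S × A × Δh_c = 1.2 × 10^-5 × 3.7 × 10^5 × 18 = 79.92 m³
Total ΔV = 1.041 × 10^5 + 79.92 = 1.042 × 10^5 m³

ΔV ≈ 1.04 × 10^5 m³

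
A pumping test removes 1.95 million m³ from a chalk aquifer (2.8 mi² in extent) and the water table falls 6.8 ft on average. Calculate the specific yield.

A = 2.8 mi² = 7.252 × 10^6 m²
Δh = 6.8 ft = 2.073 m
ΔV = 1.95 million m³ = 1.95 × 10^6 m³
Sy = ΔV / (A × Δh) = 1.95 × 10^6 m³ / (7.252 × 10^6 m² × 2.073 m) = 0.1297

Sy ≈ 0.13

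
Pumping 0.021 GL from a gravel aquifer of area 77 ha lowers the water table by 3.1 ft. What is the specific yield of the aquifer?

Sy ≈ 0.029

A = 77 ha = 7.7 × 10^5 m²
Δh = 3.1 ft = 0.9449 m
ΔV = 0.021 GL = 21000 m³
Sy = ΔV / (A × Δh) = 21000 m³ / (7.7 × 10^5 m² × 0.9449 m) = 0.02886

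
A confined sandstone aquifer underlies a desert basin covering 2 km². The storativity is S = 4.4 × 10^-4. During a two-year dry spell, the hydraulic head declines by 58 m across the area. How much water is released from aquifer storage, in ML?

A = 2 km² = 2 × 10^6 m²
ΔV = S × A × Δh = 4.4 × 10^-4 × 2 × 10^6 m² × 58 m = 51040 m³
ΔV = 51040 m³ = 51.04 ML

ΔV ≈ 51 ML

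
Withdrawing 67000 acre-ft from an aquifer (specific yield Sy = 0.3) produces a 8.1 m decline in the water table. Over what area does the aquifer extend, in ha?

A ≈ 3400 ha

ΔV = 67000 acre-ft = 8.264 × 10^7 m³
A = ΔV / (Sy × Δh) = 8.264 × 10^7 / (0.3 × 8.1) = 3.401 × 10^7 m²
A = 3.401 × 10^7 m² = 3401 ha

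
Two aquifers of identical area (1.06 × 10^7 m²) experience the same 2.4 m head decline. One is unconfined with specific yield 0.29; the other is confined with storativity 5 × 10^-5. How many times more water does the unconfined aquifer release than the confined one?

Unconfined: ΔV_u = Sy × A × Δh = 0.29 × 1.06 × 10^7 × 2.4 = 7.378 × 10^6 m³
Confined: ΔV_c = S × A × Δh = 5 × 10^-5 × 1.06 × 10^7 × 2.4 = 1272 m³
Ratio = ΔV_u / ΔV_c = Sy / S = 0.29 / 5 × 10^-5 = 5800

ΔV_u / ΔV_c ≈ 5800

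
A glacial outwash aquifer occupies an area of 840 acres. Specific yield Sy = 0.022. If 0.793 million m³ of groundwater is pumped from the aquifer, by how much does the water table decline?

Δh ≈ 10.6 m

A = 840 acres = 3.399 × 10^6 m²
ΔV = 0.793 million m³ = 7.93 × 10^5 m³
Δh = ΔV / (Sy × A) = 7.93 × 10^5 m³ / (0.022 × 3.399 × 10^6 m²) = 10.6 m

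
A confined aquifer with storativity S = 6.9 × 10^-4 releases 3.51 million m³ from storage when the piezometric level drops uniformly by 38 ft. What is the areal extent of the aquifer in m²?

A ≈ 4.39 × 10^8 m²

Δh = 38 ft = 11.58 m
ΔV = 3.51 million m³ = 3.51 × 10^6 m³
A = ΔV / (S × Δh) = 3.51 × 10^6 / (6.9 × 10^-4 × 11.58) = 4.392 × 10^8 m²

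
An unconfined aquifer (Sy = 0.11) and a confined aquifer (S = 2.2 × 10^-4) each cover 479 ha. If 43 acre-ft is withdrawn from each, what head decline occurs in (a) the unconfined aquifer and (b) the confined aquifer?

A = 479 ha = 4.79 × 10^6 m²
ΔV = 43 acre-ft = 53040 m³
Unconfined: Δh_u = ΔV/(Sy·A) = 53040/(0.11 × 4.79 × 10^6) = 0.1007 m
Confined: Δh_c = ΔV/(S·A) = 53040/(2.2 × 10^-4 × 4.79 × 10^6) = 50.33 m

Δh_u ≈ 0.101 m; Δh_c ≈ 50.3 m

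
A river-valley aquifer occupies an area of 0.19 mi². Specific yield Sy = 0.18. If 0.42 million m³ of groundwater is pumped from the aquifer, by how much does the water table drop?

Δh ≈ 4.74 m

A = 0.19 mi² = 4.921 × 10^5 m²
ΔV = 0.42 million m³ = 4.2 × 10^5 m³
Δh = ΔV / (Sy × A) = 4.2 × 10^5 m³ / (0.18 × 4.921 × 10^5 m²) = 4.742 m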